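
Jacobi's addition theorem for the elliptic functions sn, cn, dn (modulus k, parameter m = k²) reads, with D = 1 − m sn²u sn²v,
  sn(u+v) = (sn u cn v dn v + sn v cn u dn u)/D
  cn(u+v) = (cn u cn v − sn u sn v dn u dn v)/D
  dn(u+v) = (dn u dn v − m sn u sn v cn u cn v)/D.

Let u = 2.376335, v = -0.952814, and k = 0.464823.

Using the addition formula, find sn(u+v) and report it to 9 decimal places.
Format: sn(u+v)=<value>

sn u = 0.803379426309516, cn u = -0.5954674612290691, dn u = 0.9276586691186315
sn v = -0.7997860900961395, cn v = 0.6002851073354475, dn v = 0.9283292887792532
m = k² = 0.216060421329
D = 1 − m·sn²u·sn²v = 0.9108001090795687
sn(u+v) = (sn u·cn v·dn v + sn v·cn u·dn u)/D = 0.8894873043637567/0.9108001090795687 = 0.9765999097899206

sn(u+v)=0.976599910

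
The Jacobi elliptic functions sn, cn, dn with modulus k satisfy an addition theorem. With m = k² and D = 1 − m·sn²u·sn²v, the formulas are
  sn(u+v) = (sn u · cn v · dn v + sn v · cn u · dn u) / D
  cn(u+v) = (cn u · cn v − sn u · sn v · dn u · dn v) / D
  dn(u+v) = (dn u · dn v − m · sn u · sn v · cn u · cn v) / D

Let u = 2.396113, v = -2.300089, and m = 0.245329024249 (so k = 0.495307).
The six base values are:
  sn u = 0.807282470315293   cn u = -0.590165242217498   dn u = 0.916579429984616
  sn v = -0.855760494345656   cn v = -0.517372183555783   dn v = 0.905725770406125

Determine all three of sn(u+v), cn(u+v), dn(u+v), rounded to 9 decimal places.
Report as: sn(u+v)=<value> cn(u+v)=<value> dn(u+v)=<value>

m = k² = 0.245329024249
D = 1 − m·sn²u·sn²v = 0.8829141419098517
sn(u+v) = (sn u·cn v·dn v + sn v·cn u·dn u)/D = 0.08461896475138582/0.8829141419098517 = 0.09584053616849382
cn(u+v) = (cn u·cn v − sn u·sn v·dn u·dn v)/D = 0.8788498237974525/0.8829141419098517 = 0.9953967006309272
dn(u+v) = (dn u·dn v − m·sn u·sn v·cn u·cn v)/D = 0.8819187806121329/0.8829141419098517 = 0.9988726408939768

sn(u+v)=0.095840536 cn(u+v)=0.995396701 dn(u+v)=0.998872641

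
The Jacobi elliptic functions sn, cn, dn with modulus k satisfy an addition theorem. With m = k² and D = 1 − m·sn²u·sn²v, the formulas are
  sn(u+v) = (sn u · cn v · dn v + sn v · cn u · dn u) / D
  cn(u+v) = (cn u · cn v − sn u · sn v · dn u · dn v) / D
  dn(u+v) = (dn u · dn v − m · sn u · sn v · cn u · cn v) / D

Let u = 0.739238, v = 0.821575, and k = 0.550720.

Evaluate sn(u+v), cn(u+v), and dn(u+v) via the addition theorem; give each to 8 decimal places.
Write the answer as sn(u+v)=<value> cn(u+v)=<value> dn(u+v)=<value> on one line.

sn u = 0.6601540722130169, cn u = 0.7511302157020251, dn u = 0.9315707646614859
sn v = 0.7154126037046688, cn v = 0.6987022301814318, dn v = 0.9191138563834317
m = k² = 0.3032925184
D = 1 − m·sn²u·sn²v = 0.932350360823027
sn(u+v) = (sn u·cn v·dn v + sn v·cn u·dn u)/D = 0.9245386383835876/0.932350360823027 = 0.9916214732490223
cn(u+v) = (cn u·cn v − sn u·sn v·dn u·dn v)/D = 0.120438787201842/0.932350360823027 = 0.1291776056111839
dn(u+v) = (dn u·dn v − m·sn u·sn v·cn u·cn v)/D = 0.7810450279194717/0.932350360823027 = 0.8377162285109308

sn(u+v)=0.99162147 cn(u+v)=0.12917761 dn(u+v)=0.83771623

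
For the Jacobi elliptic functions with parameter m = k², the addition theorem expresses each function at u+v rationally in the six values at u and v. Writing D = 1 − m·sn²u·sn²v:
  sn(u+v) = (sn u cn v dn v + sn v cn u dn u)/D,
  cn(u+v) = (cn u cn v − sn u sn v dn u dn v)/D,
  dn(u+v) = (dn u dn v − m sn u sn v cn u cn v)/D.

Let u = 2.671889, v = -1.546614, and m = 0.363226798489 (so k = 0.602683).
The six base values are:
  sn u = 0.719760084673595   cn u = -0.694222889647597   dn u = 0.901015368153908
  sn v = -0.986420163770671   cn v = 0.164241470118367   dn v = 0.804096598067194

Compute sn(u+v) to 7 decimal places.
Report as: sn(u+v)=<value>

sn(u+v)=0.8716648

m = k² = 0.363226798489
D = 1 − m·sn²u·sn²v = 0.8169046636582012
sn(u+v) = (sn u·cn v·dn v + sn v·cn u·dn u)/D = 0.7120670710050682/0.8169046636582012 = 0.8716648376278609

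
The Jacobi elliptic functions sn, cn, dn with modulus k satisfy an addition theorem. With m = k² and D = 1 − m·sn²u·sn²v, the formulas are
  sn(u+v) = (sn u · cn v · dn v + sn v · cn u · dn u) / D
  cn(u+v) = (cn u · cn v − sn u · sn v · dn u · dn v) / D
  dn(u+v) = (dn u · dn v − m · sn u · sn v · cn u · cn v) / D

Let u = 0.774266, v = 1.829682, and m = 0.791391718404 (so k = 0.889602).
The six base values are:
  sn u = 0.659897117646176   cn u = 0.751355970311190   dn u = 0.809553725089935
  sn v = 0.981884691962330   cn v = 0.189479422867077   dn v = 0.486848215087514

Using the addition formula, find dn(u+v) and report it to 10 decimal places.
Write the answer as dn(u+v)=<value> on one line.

dn(u+v)=0.4809098573

m = k² = 0.791391718404
D = 1 − m·sn²u·sn²v = 0.6677500360215224
dn(u+v) = (dn u·dn v − m·sn u·sn v·cn u·cn v)/D = 0.321127574552425/0.6677500360215224 = 0.4809098573258253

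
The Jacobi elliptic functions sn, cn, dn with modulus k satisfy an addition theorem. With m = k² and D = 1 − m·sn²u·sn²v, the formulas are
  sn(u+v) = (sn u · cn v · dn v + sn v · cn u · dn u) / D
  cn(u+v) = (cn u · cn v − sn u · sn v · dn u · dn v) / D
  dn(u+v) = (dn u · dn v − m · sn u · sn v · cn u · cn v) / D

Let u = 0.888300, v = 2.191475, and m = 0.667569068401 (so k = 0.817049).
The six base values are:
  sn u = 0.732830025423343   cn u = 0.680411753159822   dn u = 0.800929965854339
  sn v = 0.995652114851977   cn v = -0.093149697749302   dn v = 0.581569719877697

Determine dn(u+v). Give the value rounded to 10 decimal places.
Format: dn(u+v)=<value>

m = k² = 0.667569068401
D = 1 − m·sn²u·sn²v = 0.6445995638251965
dn(u+v) = (dn u·dn v − m·sn u·sn v·cn u·cn v)/D = 0.4966683011429202/0.6445995638251965 = 0.7705067285425708

dn(u+v)=0.7705067285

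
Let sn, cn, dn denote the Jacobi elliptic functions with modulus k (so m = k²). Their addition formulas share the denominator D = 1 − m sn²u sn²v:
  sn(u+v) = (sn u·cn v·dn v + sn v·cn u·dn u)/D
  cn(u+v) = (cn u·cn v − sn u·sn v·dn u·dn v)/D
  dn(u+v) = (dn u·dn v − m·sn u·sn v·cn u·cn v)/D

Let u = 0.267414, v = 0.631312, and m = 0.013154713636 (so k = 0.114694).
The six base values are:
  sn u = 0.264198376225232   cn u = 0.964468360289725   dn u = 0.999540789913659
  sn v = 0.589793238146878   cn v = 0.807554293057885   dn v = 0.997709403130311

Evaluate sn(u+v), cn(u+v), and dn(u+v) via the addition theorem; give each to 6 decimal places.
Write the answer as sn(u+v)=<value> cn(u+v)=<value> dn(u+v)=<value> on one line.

m = k² = 0.013154713636
D = 1 − m·sn²u·sn²v = 0.9996805953276153
sn(u+v) = (sn u·cn v·dn v + sn v·cn u·dn u)/D = 0.7814415253698997/0.9996805953276153 = 0.7816912011919224
cn(u+v) = (cn u·cn v − sn u·sn v·dn u·dn v)/D = 0.6234664667022114/0.9996805953276153 = 0.6236656684307141
dn(u+v) = (dn u·dn v − m·sn u·sn v·cn u·cn v)/D = 0.9956547371009852/0.9996805953276153 = 0.9959728554845954

sn(u+v)=0.781691 cn(u+v)=0.623666 dn(u+v)=0.995973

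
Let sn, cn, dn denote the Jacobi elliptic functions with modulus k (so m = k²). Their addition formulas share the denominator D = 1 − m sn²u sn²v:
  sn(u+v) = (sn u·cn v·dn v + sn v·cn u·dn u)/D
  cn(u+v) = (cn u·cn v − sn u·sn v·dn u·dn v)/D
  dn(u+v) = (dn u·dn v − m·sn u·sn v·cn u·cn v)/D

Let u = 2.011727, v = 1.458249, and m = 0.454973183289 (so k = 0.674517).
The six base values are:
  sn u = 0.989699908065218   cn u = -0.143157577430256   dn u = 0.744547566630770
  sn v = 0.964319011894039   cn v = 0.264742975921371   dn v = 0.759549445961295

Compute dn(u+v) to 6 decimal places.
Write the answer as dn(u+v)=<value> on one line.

dn(u+v)=0.993838

m = k² = 0.454973183289
D = 1 − m·sn²u·sn²v = 0.5855860963681487
dn(u+v) = (dn u·dn v − m·sn u·sn v·cn u·cn v)/D = 0.5819776226186563/0.5855860963681487 = 0.9938378425104824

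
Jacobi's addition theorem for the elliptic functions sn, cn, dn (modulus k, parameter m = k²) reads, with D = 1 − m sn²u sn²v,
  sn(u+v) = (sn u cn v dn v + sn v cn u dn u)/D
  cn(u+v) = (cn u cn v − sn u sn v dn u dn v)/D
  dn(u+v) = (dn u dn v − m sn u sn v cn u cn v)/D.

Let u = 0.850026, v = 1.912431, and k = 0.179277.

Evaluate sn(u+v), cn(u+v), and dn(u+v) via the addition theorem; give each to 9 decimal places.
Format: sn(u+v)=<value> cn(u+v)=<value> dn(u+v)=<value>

sn u = 0.7494172448641565, cn u = 0.662098023785162, dn u = 0.9909334979640528
sn v = 0.9480851956282063, cn v = -0.3180164489937995, dn v = 0.9854492596894592
m = k² = 0.032140242729
D = 1 − m·sn²u·sn²v = 0.9837747555951224
sn(u+v) = (sn u·cn v·dn v + sn v·cn u·dn u)/D = 0.3871748848030189/0.9837747555951224 = 0.3935605001053338
cn(u+v) = (cn u·cn v − sn u·sn v·dn u·dn v)/D = -0.9043828715339603/0.9837747555951224 = -0.9192987179131925
dn(u+v) = (dn u·dn v − m·sn u·sn v·cn u·cn v)/D = 0.9813229877159656/0.9837747555951224 = 0.9975077954936203

sn(u+v)=0.393560500 cn(u+v)=-0.919298718 dn(u+v)=0.997507795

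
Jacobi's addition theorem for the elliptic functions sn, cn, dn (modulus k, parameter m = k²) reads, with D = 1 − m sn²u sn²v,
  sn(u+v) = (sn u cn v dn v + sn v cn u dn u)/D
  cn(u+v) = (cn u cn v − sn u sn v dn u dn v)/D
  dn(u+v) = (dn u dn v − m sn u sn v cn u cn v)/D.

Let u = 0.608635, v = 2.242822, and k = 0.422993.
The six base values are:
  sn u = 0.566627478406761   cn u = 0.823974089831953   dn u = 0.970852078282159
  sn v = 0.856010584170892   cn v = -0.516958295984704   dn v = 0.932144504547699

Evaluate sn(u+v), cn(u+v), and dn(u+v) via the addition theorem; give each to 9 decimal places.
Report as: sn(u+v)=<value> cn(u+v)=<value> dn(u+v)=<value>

m = k² = 0.178923078049
D = 1 − m·sn²u·sn²v = 0.9579060294140026
sn(u+v) = (sn u·cn v·dn v + sn v·cn u·dn u)/D = 0.4117252669347269/0.9579060294140026 = 0.429818013763416
cn(u+v) = (cn u·cn v − sn u·sn v·dn u·dn v)/D = -0.8649082412344259/0.9579060294140026 = -0.9029155414790865
dn(u+v) = (dn u·dn v − m·sn u·sn v·cn u·cn v)/D = 0.9419412579015473/0.9579060294140026 = 0.9833336767676243

sn(u+v)=0.429818014 cn(u+v)=-0.902915541 dn(u+v)=0.983333677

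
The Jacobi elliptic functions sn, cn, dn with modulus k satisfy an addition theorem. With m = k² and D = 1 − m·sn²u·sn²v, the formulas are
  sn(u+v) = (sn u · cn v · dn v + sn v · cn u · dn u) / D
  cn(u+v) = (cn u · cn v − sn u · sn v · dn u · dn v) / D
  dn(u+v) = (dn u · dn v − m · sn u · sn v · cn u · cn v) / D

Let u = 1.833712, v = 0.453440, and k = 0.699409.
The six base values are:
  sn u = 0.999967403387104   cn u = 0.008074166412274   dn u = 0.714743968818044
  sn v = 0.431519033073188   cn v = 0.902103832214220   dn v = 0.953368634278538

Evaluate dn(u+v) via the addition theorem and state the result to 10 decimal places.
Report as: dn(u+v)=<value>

dn(u+v)=0.7480072541

m = k² = 0.489172949281
D = 1 − m·sn²u·sn²v = 0.9089176910660056
dn(u+v) = (dn u·dn v − m·sn u·sn v·cn u·cn v)/D = 0.6798770262588418/0.9089176910660056 = 0.7480072540578035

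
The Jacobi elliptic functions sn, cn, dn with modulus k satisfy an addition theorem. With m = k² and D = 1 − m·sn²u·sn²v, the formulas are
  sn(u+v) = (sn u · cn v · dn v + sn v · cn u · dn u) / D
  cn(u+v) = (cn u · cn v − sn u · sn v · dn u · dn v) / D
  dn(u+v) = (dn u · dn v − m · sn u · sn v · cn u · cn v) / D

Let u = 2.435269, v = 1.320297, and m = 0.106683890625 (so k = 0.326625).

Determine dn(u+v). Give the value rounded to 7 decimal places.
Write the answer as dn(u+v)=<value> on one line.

sn u = 0.7087151079757305, cn u = -0.7054947878807814, dn u = 0.9728386938975506
sn v = 0.9612346518669037, cn v = 0.2757316522460059, dn v = 0.9494351300865727
m = k² = 0.106683890625
D = 1 − m·sn²u·sn²v = 0.9504890722725872
dn(u+v) = (dn u·dn v − m·sn u·sn v·cn u·cn v)/D = 0.9377849848208493/0.9504890722725872 = 0.9866341572750933

dn(u+v)=0.9866342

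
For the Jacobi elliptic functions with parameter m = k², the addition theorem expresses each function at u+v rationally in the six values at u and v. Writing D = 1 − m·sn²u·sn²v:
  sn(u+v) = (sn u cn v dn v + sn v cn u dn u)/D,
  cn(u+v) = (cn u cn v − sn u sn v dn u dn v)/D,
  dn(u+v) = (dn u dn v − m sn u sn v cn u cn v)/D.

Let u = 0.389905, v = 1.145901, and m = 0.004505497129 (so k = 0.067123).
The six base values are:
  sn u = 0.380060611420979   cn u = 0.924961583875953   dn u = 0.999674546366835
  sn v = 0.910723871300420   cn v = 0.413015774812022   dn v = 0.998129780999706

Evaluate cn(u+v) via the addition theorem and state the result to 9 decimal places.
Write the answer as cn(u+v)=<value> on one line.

m = k² = 0.004505497129
D = 1 − m·sn²u·sn²v = 0.9994602136686679
cn(u+v) = (cn u·cn v − sn u·sn v·dn u·dn v)/D = 0.03665323195924145/0.9994602136686679 = 0.03667302755824596

cn(u+v)=0.036673028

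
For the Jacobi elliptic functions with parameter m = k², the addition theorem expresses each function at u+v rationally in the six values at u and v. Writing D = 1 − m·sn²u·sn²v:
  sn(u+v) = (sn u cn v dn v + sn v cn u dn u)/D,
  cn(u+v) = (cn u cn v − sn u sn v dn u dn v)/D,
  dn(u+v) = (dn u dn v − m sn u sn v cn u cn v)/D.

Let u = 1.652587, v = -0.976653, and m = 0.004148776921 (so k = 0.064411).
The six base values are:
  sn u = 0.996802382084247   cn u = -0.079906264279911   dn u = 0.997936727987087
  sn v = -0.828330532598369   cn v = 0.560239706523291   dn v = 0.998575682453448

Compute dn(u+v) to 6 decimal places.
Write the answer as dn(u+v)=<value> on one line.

dn(u+v)=0.999188

m = k² = 0.004148776921
D = 1 − m·sn²u·sn²v = 0.9971715692008296
dn(u+v) = (dn u·dn v − m·sn u·sn v·cn u·cn v)/D = 0.9963619978697142/0.9971715692008296 = 0.9991881323574395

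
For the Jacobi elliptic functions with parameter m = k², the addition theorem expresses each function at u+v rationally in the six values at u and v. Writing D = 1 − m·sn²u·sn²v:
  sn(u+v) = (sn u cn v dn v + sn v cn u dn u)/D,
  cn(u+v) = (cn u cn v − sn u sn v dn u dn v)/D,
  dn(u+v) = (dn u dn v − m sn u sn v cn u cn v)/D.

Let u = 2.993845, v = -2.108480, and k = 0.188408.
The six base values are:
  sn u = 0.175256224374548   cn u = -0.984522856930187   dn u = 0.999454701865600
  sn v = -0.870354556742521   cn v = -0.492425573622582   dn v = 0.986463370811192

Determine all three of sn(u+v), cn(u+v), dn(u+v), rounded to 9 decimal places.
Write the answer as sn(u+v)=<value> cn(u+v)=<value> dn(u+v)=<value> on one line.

sn(u+v)=0.771921816 cn(u+v)=0.635717476 dn(u+v)=0.989367626

m = k² = 0.035497574464
D = 1 − m·sn²u·sn²v = 0.9991740799746112
sn(u+v) = (sn u·cn v·dn v + sn v·cn u·dn u)/D = 0.7712842705606065/0.9991740799746112 = 0.7719218162466791
cn(u+v) = (cn u·cn v − sn u·sn v·dn u·dn v)/D = 0.6351924244501849/0.9991740799746112 = 0.6357174762443047
dn(u+v) = (dn u·dn v − m·sn u·sn v·cn u·cn v)/D = 0.9885504870117003/0.9991740799746112 = 0.9893676255461102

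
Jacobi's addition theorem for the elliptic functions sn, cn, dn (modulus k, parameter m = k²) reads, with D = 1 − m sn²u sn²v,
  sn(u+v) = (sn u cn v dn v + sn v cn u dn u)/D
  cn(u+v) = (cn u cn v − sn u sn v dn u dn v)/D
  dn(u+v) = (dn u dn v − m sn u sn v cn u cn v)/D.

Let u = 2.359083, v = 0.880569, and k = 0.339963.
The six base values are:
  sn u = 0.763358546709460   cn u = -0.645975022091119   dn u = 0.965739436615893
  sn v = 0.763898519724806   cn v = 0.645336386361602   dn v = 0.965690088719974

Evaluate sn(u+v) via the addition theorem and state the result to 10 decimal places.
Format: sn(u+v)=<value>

m = k² = 0.115574841369
D = 1 − m·sn²u·sn²v = 0.9607000690120457
sn(u+v) = (sn u·cn v·dn v + sn v·cn u·dn u)/D = -0.0008319743378825659/0.9607000690120457 = -0.0008660084085745332

sn(u+v)=-0.0008660084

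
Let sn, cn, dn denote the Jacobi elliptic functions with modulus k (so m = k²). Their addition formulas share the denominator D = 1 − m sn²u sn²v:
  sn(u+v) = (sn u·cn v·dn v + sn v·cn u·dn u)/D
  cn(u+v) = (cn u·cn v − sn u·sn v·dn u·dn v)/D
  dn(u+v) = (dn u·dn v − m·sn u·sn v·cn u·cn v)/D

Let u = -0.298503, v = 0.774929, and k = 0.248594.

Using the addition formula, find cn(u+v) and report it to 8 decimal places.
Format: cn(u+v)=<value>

cn(u+v)=0.88912698

sn u = -0.293832580748897, cn u = 0.9558569006344218, dn u = 0.9973286447069585
sn v = 0.6966260646815068, cn v = 0.717434405368433, dn v = 0.984890707599719
m = k² = 0.061798976836
D = 1 − m·sn²u·sn²v = 0.9974107104200896
cn(u+v) = (cn u·cn v − sn u·sn v·dn u·dn v)/D = 0.8868247770600097/0.9974107104200896 = 0.8891269842956636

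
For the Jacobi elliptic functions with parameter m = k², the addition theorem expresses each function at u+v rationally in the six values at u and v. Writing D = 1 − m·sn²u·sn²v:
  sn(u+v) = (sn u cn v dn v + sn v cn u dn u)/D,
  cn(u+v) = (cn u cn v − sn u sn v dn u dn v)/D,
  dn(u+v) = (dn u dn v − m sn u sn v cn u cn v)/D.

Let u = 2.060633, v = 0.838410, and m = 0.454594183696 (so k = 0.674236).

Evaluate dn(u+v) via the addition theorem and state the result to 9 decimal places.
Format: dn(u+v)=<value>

dn(u+v)=0.898525640

sn u = 0.983767004272183, cn u = -0.1794504982030827, dn u = 0.748361461464969
sn v = 0.7173018944646391, cn v = 0.6967625077438078, dn v = 0.8752721221822206
m = k² = 0.454594183696
D = 1 − m·sn²u·sn²v = 0.7736334067740967
dn(u+v) = (dn u·dn v − m·sn u·sn v·cn u·cn v)/D = 0.6951294521184343/0.7736334067740967 = 0.8985256402214986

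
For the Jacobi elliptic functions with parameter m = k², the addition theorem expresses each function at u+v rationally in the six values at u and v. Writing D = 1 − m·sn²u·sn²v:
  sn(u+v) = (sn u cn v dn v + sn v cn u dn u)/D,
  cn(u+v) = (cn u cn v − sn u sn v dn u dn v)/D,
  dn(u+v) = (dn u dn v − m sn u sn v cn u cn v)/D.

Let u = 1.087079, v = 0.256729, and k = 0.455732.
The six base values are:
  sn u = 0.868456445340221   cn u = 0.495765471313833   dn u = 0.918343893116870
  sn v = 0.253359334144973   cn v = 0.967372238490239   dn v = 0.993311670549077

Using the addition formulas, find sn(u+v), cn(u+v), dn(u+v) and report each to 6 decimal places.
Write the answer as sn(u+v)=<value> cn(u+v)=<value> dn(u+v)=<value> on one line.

m = k² = 0.207691655824
D = 1 − m·sn²u·sn²v = 0.9899448407751138
sn(u+v) = (sn u·cn v·dn v + sn v·cn u·dn u)/D = 0.9498518984628261/0.9899448407751138 = 0.959499821948771
cn(u+v) = (cn u·cn v − sn u·sn v·dn u·dn v)/D = 0.2788766013200651/0.9899448407751138 = 0.281709232508054
dn(u+v) = (dn u·dn v − m·sn u·sn v·cn u·cn v)/D = 0.890285070526405/0.9899448407751138 = 0.8993279563226205

sn(u+v)=0.959500 cn(u+v)=0.281709 dn(u+v)=0.899328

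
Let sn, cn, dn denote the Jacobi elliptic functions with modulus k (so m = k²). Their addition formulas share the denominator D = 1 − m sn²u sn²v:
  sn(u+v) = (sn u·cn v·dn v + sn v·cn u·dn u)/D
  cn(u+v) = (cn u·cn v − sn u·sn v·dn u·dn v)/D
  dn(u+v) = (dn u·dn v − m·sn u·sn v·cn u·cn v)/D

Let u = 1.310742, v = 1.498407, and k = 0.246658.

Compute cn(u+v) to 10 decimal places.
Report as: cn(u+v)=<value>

sn u = 0.9620920704039945, cn u = 0.2727248578068294, dn u = 0.971434533419349
sn v = 0.9955718335439653, cn v = 0.09400385233546069, dn v = 0.9693799352331861
m = k² = 0.060840168964
D = 1 − m·sn²u·sn²v = 0.9441826923801578
cn(u+v) = (cn u·cn v − sn u·sn v·dn u·dn v)/D = -0.8763425901394242/0.9441826923801578 = -0.9281493901675767

cn(u+v)=-0.9281493902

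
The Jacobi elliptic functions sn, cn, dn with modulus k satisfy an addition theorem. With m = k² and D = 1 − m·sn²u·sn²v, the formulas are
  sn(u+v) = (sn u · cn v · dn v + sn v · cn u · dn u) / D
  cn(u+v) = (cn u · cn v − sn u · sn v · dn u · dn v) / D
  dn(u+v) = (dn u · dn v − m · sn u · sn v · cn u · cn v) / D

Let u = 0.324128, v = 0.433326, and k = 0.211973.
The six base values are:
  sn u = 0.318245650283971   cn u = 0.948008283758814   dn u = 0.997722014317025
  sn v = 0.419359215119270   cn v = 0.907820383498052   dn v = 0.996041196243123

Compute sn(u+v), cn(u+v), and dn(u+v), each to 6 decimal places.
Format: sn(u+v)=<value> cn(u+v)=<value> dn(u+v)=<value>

m = k² = 0.044932552729
D = 1 − m·sn²u·sn²v = 0.9991996896614747
sn(u+v) = (sn u·cn v·dn v + sn v·cn u·dn u)/D = 0.6844165336413794/0.9991996896614747 = 0.6849647179867092
cn(u+v) = (cn u·cn v − sn u·sn v·dn u·dn v)/D = 0.7279931512712918/0.9991996896614747 = 0.728576238367261
dn(u+v) = (dn u·dn v − m·sn u·sn v·cn u·cn v)/D = 0.9886113717006827/0.9991996896614747 = 0.9894032013116624

sn(u+v)=0.684965 cn(u+v)=0.728576 dn(u+v)=0.989403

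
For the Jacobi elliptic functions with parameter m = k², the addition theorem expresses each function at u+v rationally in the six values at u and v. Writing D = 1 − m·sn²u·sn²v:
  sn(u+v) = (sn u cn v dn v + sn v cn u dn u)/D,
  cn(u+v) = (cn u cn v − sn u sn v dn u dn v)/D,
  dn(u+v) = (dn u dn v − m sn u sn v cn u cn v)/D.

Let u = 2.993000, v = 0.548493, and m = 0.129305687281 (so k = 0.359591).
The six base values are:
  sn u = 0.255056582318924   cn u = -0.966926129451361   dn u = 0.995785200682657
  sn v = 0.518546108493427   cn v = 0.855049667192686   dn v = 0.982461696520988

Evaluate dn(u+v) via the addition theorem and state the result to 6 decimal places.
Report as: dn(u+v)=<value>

dn(u+v)=0.994710

m = k² = 0.129305687281
D = 1 − m·sn²u·sn²v = 0.9977381413679628
dn(u+v) = (dn u·dn v − m·sn u·sn v·cn u·cn v)/D = 0.9924600613695546/0.9977381413679628 = 0.9947099546668912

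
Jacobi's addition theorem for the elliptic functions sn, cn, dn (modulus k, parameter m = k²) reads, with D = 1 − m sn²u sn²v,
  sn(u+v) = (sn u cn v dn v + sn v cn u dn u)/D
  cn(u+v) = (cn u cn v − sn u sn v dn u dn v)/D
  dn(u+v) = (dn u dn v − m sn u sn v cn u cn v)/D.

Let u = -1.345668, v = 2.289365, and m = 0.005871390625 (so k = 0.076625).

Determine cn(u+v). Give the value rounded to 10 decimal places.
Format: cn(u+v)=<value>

sn u = -0.9743944573431837, cn u = 0.2248453724204317, dn u = 0.9972088247304369
sn v = 0.7554384884549326, cn v = -0.6552195740062461, dn v = 0.9983232301610558
m = k² = 0.005871390625
D = 1 − m·sn²u·sn²v = 0.9968186694186939
cn(u+v) = (cn u·cn v − sn u·sn v·dn u·dn v)/D = 0.5854865995269662/0.9968186694186939 = 0.5873551704929436

cn(u+v)=0.5873551705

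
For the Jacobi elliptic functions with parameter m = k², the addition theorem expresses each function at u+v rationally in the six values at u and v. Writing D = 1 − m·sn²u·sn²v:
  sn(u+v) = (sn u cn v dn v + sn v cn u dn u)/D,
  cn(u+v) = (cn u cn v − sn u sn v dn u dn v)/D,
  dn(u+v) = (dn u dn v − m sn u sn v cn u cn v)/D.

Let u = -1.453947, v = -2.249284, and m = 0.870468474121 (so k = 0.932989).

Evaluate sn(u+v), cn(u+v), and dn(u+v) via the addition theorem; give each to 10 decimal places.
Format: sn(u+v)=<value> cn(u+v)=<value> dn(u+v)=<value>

sn u = -0.9153708961775333, cn u = 0.4026116272925306, dn u = 0.5202221546921708
sn v = -0.9971713610644723, cn v = 0.07516167023708201, dn v = 0.3666729375400969
m = k² = 0.870468474121
D = 1 − m·sn²u·sn²v = 0.2747514970004
sn(u+v) = (sn u·cn v·dn v + sn v·cn u·dn u)/D = -0.2340824303709698/0.2747514970004 = -0.851978725963517
cn(u+v) = (cn u·cn v − sn u·sn v·dn u·dn v)/D = -0.1438534007091276/0.2747514970004 = -0.5235764036944201
dn(u+v) = (dn u·dn v − m·sn u·sn v·cn u·cn v)/D = 0.166707609298429/0.2747514970004 = 0.6067577833731925

sn(u+v)=-0.8519787260 cn(u+v)=-0.5235764037 dn(u+v)=0.6067577834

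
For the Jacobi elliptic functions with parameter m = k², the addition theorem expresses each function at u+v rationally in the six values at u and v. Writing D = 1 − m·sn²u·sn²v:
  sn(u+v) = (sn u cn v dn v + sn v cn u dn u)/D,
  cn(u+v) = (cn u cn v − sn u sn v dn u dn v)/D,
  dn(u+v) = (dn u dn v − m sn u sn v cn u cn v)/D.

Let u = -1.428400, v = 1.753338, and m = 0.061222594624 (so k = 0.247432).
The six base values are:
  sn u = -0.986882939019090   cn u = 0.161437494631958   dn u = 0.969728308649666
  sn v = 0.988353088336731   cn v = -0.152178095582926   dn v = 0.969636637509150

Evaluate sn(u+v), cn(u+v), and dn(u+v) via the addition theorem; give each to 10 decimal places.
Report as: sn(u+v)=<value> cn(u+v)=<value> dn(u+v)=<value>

sn(u+v)=0.3189252871 cn(u+v)=0.9477798591 dn(u+v)=0.9968815604

m = k² = 0.061222594624
D = 1 − m·sn²u·sn²v = 0.9417538451360624
sn(u+v) = (sn u·cn v·dn v + sn v·cn u·dn u)/D = 0.3003491154205086/0.9417538451360624 = 0.3189252870819072
cn(u+v) = (cn u·cn v − sn u·sn v·dn u·dn v)/D = 0.8925753266221717/0.9417538451360624 = 0.9477798590705138
dn(u+v) = (dn u·dn v − m·sn u·sn v·cn u·cn v)/D = 0.9388170426655942/0.9417538451360624 = 0.996881560414501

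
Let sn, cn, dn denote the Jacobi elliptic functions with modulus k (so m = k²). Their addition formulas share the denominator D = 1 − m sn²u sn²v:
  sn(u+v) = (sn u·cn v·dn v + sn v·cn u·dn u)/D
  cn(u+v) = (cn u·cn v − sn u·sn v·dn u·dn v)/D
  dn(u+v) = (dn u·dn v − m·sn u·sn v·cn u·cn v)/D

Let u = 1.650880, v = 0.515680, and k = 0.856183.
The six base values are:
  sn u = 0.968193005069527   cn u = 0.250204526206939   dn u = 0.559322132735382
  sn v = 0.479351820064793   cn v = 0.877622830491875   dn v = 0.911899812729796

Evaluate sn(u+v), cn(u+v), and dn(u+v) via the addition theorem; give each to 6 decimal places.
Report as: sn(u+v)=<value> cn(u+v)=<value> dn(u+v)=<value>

sn(u+v)=0.999793 cn(u+v)=-0.020341 dn(u+v)=0.516966

m = k² = 0.733049329489
D = 1 − m·sn²u·sn²v = 0.8421059212914844
sn(u+v) = (sn u·cn v·dn v + sn v·cn u·dn u)/D = 0.8419316830171947/0.8421059212914844 = 0.9997930922109863
cn(u+v) = (cn u·cn v − sn u·sn v·dn u·dn v)/D = -0.01712961780115942/0.8421059212914844 = -0.02034140524138437
dn(u+v) = (dn u·dn v − m·sn u·sn v·cn u·cn v)/D = 0.4353402447131381/0.8421059212914844 = 0.5169661365704262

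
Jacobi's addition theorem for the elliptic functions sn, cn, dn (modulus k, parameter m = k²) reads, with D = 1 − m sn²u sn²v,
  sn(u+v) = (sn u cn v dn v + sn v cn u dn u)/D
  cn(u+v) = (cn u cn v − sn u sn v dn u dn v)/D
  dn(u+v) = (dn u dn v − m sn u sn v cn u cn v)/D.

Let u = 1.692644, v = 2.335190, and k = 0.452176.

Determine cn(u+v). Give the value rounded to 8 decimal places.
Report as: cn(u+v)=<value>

cn(u+v)=-0.76911763

sn u = 0.9996235620898778, cn u = -0.02743600034159776, dn u = 0.8920150062644148
sn v = 0.8201042996612185, cn v = -0.5722140663048946, dn v = 0.9287001734162313
m = k² = 0.204463134976
D = 1 − m·sn²u·sn²v = 0.8625875250787506
cn(u+v) = (cn u·cn v − sn u·sn v·dn u·dn v)/D = -0.6634312739047606/0.8625875250787506 = -0.7691176310997451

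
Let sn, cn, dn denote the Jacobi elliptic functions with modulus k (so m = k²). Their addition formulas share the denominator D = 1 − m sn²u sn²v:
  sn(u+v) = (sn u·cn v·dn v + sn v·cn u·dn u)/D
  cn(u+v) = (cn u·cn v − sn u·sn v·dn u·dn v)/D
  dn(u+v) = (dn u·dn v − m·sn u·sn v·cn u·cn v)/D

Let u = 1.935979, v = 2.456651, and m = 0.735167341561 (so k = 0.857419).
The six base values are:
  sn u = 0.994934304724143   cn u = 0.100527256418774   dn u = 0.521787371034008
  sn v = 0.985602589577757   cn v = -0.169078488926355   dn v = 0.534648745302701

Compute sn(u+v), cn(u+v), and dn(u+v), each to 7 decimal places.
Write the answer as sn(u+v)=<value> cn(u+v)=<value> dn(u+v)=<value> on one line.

sn(u+v)=-0.1304859 cn(u+v)=-0.9914502 dn(u+v)=0.9937216

m = k² = 0.735167341561
D = 1 − m·sn²u·sn²v = 0.2930662946887653
sn(u+v) = (sn u·cn v·dn v + sn v·cn u·dn u)/D = -0.03824102206055344/0.2930662946887653 = -0.1304859096852648
cn(u+v) = (cn u·cn v − sn u·sn v·dn u·dn v)/D = -0.2905606258844554/0.2930662946887653 = -0.9914501638376025
dn(u+v) = (dn u·dn v − m·sn u·sn v·cn u·cn v)/D = 0.2912263074941979/0.2930662946887653 = 0.9937216007848278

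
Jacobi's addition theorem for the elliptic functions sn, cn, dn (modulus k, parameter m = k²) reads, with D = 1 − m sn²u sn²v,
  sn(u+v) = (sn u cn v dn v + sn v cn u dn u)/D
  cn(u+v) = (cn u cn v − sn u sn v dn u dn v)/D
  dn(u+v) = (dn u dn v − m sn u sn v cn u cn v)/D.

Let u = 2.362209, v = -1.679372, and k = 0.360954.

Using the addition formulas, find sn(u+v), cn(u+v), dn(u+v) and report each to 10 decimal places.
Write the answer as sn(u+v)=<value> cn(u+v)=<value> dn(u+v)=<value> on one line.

sn(u+v)=0.6261084352 cn(u+v)=0.7797359985 dn(u+v)=0.9741281499

sn u = 0.7687824941209959, cn u = -0.6395103413808888, dn u = 0.960727047804741
sn v = -0.9987654177515765, cn v = -0.04967534905281357, dn v = 0.9327559773520332
m = k² = 0.130287790116
D = 1 − m·sn²u·sn²v = 0.9231864774214841
sn(u+v) = (sn u·cn v·dn v + sn v·cn u·dn u)/D = 0.5780148407671069/0.9231864774214841 = 0.6261084351901877
cn(u+v) = (cn u·cn v − sn u·sn v·dn u·dn v)/D = 0.7198417297898645/0.9231864774214841 = 0.779735998517251
dn(u+v) = (dn u·dn v − m·sn u·sn v·cn u·cn v)/D = 0.8993019352721821/0.9231864774214841 = 0.9741281499096336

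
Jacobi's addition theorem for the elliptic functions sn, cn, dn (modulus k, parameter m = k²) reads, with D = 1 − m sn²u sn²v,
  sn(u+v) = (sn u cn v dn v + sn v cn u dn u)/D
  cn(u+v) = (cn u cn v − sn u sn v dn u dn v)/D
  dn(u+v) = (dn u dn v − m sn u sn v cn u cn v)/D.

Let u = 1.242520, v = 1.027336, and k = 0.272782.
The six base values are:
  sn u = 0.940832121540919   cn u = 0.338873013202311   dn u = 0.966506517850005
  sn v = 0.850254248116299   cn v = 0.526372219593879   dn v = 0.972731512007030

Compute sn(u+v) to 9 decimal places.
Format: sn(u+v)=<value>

sn(u+v)=0.798209140

m = k² = 0.074410019524
D = 1 − m·sn²u·sn²v = 0.9523839558245137
sn(u+v) = (sn u·cn v·dn v + sn v·cn u·dn u)/D = 0.7602015779373926/0.9523839558245137 = 0.7982091395893563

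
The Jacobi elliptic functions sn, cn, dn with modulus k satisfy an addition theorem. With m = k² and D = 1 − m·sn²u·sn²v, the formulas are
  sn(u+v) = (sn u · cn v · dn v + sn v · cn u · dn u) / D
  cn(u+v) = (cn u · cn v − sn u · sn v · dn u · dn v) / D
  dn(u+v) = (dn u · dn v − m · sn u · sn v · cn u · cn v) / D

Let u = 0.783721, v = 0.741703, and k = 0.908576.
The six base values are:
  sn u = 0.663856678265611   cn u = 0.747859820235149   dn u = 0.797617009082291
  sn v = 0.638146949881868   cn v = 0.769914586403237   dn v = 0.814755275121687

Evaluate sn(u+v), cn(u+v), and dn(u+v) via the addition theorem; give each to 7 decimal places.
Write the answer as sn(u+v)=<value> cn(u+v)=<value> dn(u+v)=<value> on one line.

sn(u+v)=0.9357208 cn(u+v)=0.3527416 dn(u+v)=0.5265027

m = k² = 0.825510347776
D = 1 − m·sn²u·sn²v = 0.8518462753934364
sn(u+v) = (sn u·cn v·dn v + sn v·cn u·dn u)/D = 0.797090265304893/0.8518462753934364 = 0.9357207847586659
cn(u+v) = (cn u·cn v − sn u·sn v·dn u·dn v)/D = 0.3004815898817191/0.8518462753934364 = 0.3527415668313367
dn(u+v) = (dn u·dn v − m·sn u·sn v·cn u·cn v)/D = 0.4484993766501751/0.8518462753934364 = 0.526502714874265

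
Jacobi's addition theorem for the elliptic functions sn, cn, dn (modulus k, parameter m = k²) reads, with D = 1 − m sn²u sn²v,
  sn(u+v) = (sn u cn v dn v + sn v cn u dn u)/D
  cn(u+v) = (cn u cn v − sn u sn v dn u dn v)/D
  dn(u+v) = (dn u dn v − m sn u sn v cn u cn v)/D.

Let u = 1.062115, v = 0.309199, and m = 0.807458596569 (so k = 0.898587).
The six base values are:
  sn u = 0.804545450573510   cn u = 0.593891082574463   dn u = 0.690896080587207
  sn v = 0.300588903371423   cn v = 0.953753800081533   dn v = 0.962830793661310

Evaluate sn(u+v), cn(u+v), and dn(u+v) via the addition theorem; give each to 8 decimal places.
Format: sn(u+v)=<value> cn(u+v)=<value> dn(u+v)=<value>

sn(u+v)=0.90488648 cn(u+v)=0.42565299 dn(u+v)=0.58209718

m = k² = 0.807458596569
D = 1 − m·sn²u·sn²v = 0.9527755055498102
sn(u+v) = (sn u·cn v·dn v + sn v·cn u·dn u)/D = 0.8621536693823978/0.9527755055498102 = 0.9048864757337375
cn(u+v) = (cn u·cn v − sn u·sn v·dn u·dn v)/D = 0.4055517406523654/0.9527755055498102 = 0.4256529878130495
dn(u+v) = (dn u·dn v − m·sn u·sn v·cn u·cn v)/D = 0.5546079360148539/0.9527755055498102 = 0.5820971811138353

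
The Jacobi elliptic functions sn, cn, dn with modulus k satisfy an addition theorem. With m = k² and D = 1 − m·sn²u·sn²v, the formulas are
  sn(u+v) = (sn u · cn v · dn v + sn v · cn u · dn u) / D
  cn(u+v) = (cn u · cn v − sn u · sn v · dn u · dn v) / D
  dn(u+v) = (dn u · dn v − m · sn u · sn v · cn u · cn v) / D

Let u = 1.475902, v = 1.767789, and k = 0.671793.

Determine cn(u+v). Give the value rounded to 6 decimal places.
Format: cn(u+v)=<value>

cn(u+v)=-0.927964

sn u = 0.968104787906127, cn u = 0.2505456438121262, dn u = 0.7596209846450743
sn v = 0.9993914304325692, cn v = 0.03488221291637419, dn v = 0.7411095060786549
m = k² = 0.451305834849
D = 1 − m·sn²u·sn²v = 0.5775387042547198
cn(u+v) = (cn u·cn v − sn u·sn v·dn u·dn v)/D = -0.5359352688530034/0.5775387042547198 = -0.9279642470795041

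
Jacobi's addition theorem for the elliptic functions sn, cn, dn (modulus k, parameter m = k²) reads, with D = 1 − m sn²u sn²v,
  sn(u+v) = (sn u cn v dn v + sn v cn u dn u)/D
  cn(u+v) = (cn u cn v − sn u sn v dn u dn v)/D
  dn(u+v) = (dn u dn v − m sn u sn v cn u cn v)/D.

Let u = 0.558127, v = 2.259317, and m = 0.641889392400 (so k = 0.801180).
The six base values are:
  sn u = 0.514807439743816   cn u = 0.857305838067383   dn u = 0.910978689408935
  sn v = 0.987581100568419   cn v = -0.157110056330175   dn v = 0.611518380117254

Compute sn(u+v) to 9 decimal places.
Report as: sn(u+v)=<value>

sn(u+v)=0.865416690

m = k² = 0.6418893924
D = 1 − m·sn²u·sn²v = 0.8340812878251408
sn(u+v) = (sn u·cn v·dn v + sn v·cn u·dn u)/D = 0.7218278669214945/0.8340812878251408 = 0.8654166895455165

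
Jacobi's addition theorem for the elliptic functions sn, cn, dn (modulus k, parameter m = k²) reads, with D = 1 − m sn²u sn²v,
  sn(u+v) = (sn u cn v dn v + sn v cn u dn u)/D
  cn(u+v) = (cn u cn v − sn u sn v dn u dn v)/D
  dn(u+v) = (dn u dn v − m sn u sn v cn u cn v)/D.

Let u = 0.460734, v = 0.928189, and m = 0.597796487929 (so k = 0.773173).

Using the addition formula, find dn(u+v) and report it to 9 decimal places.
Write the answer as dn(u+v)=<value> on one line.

dn(u+v)=0.691604157

sn u = 0.436265305988631, cn u = 0.8998180831649507, dn u = 0.9413941461660205
sn v = 0.7590244256015804, cn v = 0.6510621486004165, dn v = 0.8096904568690203
m = k² = 0.597796487929
D = 1 − m·sn²u·sn²v = 0.9344509778959883
dn(u+v) = (dn u·dn v − m·sn u·sn v·cn u·cn v)/D = 0.6462701808445585/0.9344509778959883 = 0.6916041570203092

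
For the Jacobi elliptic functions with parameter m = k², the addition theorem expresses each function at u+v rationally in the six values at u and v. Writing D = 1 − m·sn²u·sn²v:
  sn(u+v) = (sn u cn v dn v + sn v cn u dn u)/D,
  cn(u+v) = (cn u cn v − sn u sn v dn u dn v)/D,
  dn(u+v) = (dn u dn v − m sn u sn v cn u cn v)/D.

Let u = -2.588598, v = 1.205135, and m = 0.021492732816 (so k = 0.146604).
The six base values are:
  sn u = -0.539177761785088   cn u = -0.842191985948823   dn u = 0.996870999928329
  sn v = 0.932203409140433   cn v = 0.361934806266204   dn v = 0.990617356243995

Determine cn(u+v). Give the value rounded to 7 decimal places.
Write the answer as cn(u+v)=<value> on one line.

cn(u+v)=0.1925765

m = k² = 0.021492732816
D = 1 − m·sn²u·sn²v = 0.9945702859734948
cn(u+v) = (cn u·cn v − sn u·sn v·dn u·dn v)/D = 0.1915308662534271/0.9945702859734948 = 0.1925765015852599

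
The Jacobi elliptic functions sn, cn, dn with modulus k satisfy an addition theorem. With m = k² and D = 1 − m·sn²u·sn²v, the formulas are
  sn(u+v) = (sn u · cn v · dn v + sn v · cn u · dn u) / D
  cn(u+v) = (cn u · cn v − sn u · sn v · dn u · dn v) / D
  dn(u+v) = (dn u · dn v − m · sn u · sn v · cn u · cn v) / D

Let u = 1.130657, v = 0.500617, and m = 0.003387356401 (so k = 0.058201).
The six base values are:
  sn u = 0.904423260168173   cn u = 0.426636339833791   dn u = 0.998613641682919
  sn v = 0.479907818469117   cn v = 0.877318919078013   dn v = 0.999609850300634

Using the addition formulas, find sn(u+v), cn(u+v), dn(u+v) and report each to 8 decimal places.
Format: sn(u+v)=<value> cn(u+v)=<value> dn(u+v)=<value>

sn(u+v)=0.99825736 cn(u+v)=-0.05901048 dn(u+v)=0.99831079

m = k² = 0.003387356401
D = 1 − m·sn²u·sn²v = 0.999361854089747
sn(u+v) = (sn u·cn v·dn v + sn v·cn u·dn u)/D = 0.9976203294894059/0.999361854089747 = 0.9982573633432033
cn(u+v) = (cn u·cn v − sn u·sn v·dn u·dn v)/D = -0.05897282085118497/0.999361854089747 = -0.05901047814647622
dn(u+v) = (dn u·dn v − m·sn u·sn v·cn u·cn v)/D = 0.9976737249276138/0.999361854089747 = 0.9983107928772499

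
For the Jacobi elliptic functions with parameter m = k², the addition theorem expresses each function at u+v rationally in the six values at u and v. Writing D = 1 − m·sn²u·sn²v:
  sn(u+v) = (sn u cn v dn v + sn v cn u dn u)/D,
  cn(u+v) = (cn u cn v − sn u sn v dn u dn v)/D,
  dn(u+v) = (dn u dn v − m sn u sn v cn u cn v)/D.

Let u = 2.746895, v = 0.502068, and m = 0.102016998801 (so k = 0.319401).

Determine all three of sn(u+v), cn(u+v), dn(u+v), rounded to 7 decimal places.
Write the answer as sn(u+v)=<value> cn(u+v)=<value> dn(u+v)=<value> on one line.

sn(u+v)=-0.0222930 cn(u+v)=-0.9997515 dn(u+v)=0.9999746

sn u = 0.4599878758588924, cn u = -0.8879251962090186, dn u = 0.9891482906812922
sn v = 0.4794467479329547, cn v = 0.8775709748484813, dn v = 0.9882051587200543
m = k² = 0.102016998801
D = 1 − m·sn²u·sn²v = 0.9950381221676156
sn(u+v) = (sn u·cn v·dn v + sn v·cn u·dn u)/D = -0.02218237428838563/0.9950381221676156 = -0.0222929893781989
cn(u+v) = (cn u·cn v − sn u·sn v·dn u·dn v)/D = -0.9947908357226581/0.9950381221676156 = -0.9997514804313037
dn(u+v) = (dn u·dn v − m·sn u·sn v·cn u·cn v)/D = 0.9950128975616839/0.9950381221676156 = 0.9999746496085228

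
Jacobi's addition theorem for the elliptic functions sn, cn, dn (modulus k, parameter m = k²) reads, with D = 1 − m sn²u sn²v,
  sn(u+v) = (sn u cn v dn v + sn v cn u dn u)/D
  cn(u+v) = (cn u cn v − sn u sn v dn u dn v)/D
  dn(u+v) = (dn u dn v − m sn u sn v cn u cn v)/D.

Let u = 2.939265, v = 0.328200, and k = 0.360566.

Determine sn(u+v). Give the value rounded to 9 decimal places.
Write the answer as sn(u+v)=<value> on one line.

sn u = 0.3069653989204698, cn u = -0.9517206753378834, dn u = 0.9938559517975301
sn v = 0.3216303290866767, cn v = 0.9468653185176844, dn v = 0.9932528379166621
m = k² = 0.130007840356
D = 1 − m·sn²u·sn²v = 0.9987327497560796
sn(u+v) = (sn u·cn v·dn v + sn v·cn u·dn u)/D = -0.01552773255880067/0.9987327497560796 = -0.01554743504965968

sn(u+v)=-0.015547435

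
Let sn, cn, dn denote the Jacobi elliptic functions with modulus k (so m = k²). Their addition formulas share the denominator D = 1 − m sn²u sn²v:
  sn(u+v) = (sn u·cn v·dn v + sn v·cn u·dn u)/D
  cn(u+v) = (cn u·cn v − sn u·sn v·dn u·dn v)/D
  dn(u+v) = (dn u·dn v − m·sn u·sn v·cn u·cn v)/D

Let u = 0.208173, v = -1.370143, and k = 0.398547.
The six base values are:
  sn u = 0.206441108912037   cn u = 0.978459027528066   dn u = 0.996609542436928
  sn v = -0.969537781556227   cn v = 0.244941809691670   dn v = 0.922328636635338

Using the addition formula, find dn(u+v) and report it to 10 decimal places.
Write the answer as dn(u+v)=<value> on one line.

dn(u+v)=0.9327563935

m = k² = 0.158839711209
D = 1 − m·sn²u·sn²v = 0.9936367215120122
dn(u+v) = (dn u·dn v − m·sn u·sn v·cn u·cn v)/D = 0.9268210047954479/0.9936367215120122 = 0.9327563934886674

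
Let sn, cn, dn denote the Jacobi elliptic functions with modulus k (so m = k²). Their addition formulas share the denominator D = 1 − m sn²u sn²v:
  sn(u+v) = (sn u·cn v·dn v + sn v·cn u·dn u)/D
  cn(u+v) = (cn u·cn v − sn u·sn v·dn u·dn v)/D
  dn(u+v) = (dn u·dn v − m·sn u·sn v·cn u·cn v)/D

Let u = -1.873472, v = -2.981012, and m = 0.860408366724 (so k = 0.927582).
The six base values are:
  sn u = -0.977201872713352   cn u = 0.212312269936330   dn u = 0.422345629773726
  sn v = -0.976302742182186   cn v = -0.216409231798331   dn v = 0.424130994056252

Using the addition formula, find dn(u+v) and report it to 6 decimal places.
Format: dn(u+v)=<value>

m = k² = 0.860408366724
D = 1 − m·sn²u·sn²v = 0.2168549192223439
dn(u+v) = (dn u·dn v − m·sn u·sn v·cn u·cn v)/D = 0.2168457566816666/0.2168549192223439 = 0.9999577480616526

dn(u+v)=0.999958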